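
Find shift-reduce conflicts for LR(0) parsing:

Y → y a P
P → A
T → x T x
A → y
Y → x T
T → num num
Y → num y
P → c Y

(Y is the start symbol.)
No shift-reduce conflicts

A shift-reduce conflict occurs when an LR(0) state has both:
  - a complete (reduce) item [A → α .] (dot at the end), and
  - a shift item [B → β . c γ] (dot before a terminal).

Augment with Y' → Y and build the canonical LR(0) collection (I0 = CLOSURE({[Y' → . Y]}), then GOTO on every symbol after a dot until no new states appear). It has 18 states:
  I0: { [Y → . num y], [Y → . x T], [Y → . y a P], [Y' → . Y] }  — shift
  I1: { [Y' → Y .] }  — accept
  I2: { [Y → num . y] }  — shift
  I3: { [T → . num num], [T → . x T x], [Y → x . T] }  — shift
  I4: { [Y → y . a P] }  — shift
  I5: { [A → . y], [P → . A], [P → . c Y], [Y → y a . P] }  — shift
  I6: { [P → A .] }  — reduce
  I7: { [Y → y a P .] }  — reduce
  I8: { [P → c . Y], [Y → . num y], [Y → . x T], [Y → . y a P] }  — shift
  I9: { [A → y .] }  — reduce
  I10: { [P → c Y .] }  — reduce
  I11: { [Y → x T .] }  — reduce
  I12: { [T → num . num] }  — shift
  I13: { [T → . num num], [T → . x T x], [T → x . T x] }  — shift
  I14: { [T → x T . x] }  — shift
  I15: { [T → x T x .] }  — reduce
  I16: { [T → num num .] }  — reduce
  I17: { [Y → num y .] }  — reduce

No state contains both a complete item and a shift item.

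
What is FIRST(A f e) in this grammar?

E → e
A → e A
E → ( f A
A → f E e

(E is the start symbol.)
{ 'e', 'f' }

FIRST sets of the non-terminals involved (from the grammar, by fixed-point iteration):
  FIRST(A) = { 'e', 'f' }

To compute FIRST(A f e), process the symbols left to right:
Symbol A is a non-terminal. Add FIRST(A) \ {ε} = { 'e', 'f' }
A is not nullable (ε ∉ FIRST(A)), so stop here.
FIRST(A f e) = { 'e', 'f' }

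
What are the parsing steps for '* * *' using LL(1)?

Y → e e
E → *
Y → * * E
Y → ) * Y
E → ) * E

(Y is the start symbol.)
Stack is shown with the top on the left.

Stack    Input    Action
------------------------
Y $      * * * $  output Y → * * E
* * E $  * * * $  match '*'
* E $    * * $    match '*'
E $      * $      output E → *
* $      * $      match '*'
$        $        accept

The string is accepted.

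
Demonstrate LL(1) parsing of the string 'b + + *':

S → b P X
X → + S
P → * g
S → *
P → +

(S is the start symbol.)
LL(1) parsing maintains a stack (initially the start symbol over $) and the input. At each step: if the stack top is a terminal, match it against the current input token; if it is a non-terminal N, replace it with the RHS of M[N, lookahead] (the unique production whose predict set contains the lookahead).

Stack is shown with the top on the left.

Stack    Input      Action
--------------------------
S $      b + + * $  output S → b P X
b P X $  b + + * $  match 'b'
P X $    + + * $    output P → +
+ X $    + + * $    match '+'
X $      + * $      output X → + S
+ S $    + * $      match '+'
S $      * $        output S → *
* $      * $        match '*'
$        $          accept

The string is accepted.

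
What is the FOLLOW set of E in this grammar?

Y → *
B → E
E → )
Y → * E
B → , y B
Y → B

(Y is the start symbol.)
In B → E: E is at the end, add FOLLOW(B)
In Y → * E: E is at the end, add FOLLOW(Y)

The FOLLOW sets referred to above (computed the same way, to a fixed point):
  FOLLOW(B) = { $ }
  FOLLOW(Y) = { $ }

Taking the union: FOLLOW(E) = { $ }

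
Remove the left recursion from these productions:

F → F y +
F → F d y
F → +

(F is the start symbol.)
F → + F'
F' → y + F'
F' → d y F'
F' → ε

F is directly left-recursive. The standard transformation for
  A → A α₁ | ... | A α_m | β₁ | ... | β_n
is
  A  → β₁ A' | ... | β_n A'
  A' → α₁ A' | ... | α_m A' | ε

F → + becomes F → + F'
F → F y + becomes F' → y + F'
F → F d y becomes F' → d y F'
Add F' → ε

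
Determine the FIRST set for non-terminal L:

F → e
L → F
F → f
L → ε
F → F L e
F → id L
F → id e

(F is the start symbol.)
FIRST sets of the other non-terminals involved (by the same procedure, iterated to a fixed point):
  FIRST(F) = { 'e', 'f', 'id' }

From L → F:
  - F is a non-terminal: add FIRST(F) \ {ε} = { 'e', 'f', 'id' }
    F is not nullable, so stop
From L → ε:
  - ε-production, so ε ∈ FIRST(L)

Collecting: FIRST(L) = { 'e', 'f', 'id', ε }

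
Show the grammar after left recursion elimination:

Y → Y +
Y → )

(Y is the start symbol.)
Y is directly left-recursive. The standard transformation for
  A → A α₁ | ... | A α_m | β₁ | ... | β_n
is
  A  → β₁ A' | ... | β_n A'
  A' → α₁ A' | ... | α_m A' | ε

Y → ) becomes Y → ) Y'
Y → Y + becomes Y' → + Y'
Add Y' → ε

Resulting grammar:
Y → ) Y'
Y' → + Y'
Y' → ε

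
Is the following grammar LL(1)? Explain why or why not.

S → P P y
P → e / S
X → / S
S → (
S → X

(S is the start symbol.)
A grammar is LL(1) if for each non-terminal N with multiple productions, the predict sets of those productions are pairwise disjoint, where PREDICT(N → α) = (FIRST(α) \ {ε}) ∪ (FOLLOW(N) if α ⇒* ε).

Relevant sets:
  FIRST(P) = { 'e' }
  FIRST(X) = { '/' }

For S:
  PREDICT(S → P P y) = { 'e' }
  PREDICT(S → '(') = { '(' }
  PREDICT(S → X) = { '/' }
P, X have a single production, so nothing to check there.

All predict sets are disjoint. The grammar IS LL(1).

Answer: Yes, the grammar is LL(1).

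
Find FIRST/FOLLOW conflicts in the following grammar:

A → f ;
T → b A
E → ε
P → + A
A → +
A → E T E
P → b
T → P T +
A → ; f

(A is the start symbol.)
Nullable non-terminals: E.
E has a nullable alternative but only one production, so nothing to check.

A, P, T have no nullable alternative, so no FIRST/FOLLOW check is needed there.

No FIRST/FOLLOW conflicts found.

Answer: No FIRST/FOLLOW conflicts.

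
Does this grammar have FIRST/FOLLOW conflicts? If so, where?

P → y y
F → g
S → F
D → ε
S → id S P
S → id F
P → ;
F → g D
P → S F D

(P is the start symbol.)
No FIRST/FOLLOW conflicts.

Nullable non-terminals: D.
D has a nullable alternative but only one production, so nothing to check.

F, P, S have no nullable alternative, so no FIRST/FOLLOW check is needed there.

No FIRST/FOLLOW conflicts found.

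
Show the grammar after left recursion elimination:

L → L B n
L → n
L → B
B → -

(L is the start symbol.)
L → n L'
L → B L'
L' → B n L'
L' → ε
B → -

L is directly left-recursive. The standard transformation for
  A → A α₁ | ... | A α_m | β₁ | ... | β_n
is
  A  → β₁ A' | ... | β_n A'
  A' → α₁ A' | ... | α_m A' | ε

L → n becomes L → n L'
L → B becomes L → B L'
L → L B n becomes L' → B n L'
Add L' → ε

Productions for other non-terminals are unchanged:
  B → -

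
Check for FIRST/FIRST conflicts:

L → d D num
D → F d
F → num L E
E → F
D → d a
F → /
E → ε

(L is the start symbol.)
FIRST sets of the non-terminals at (or reachable through a nullable prefix from) the front of some alternative:
  FIRST(F) = { '/', 'num' }

Productions for D:
  D → F d: FIRST = { '/', 'num' }
  D → d a: FIRST = { 'd' }
Productions for F:
  F → num L E: FIRST = { 'num' }
  F → /: FIRST = { '/' }
Productions for E:
  E → F: FIRST = { '/', 'num' }
  E → ε: FIRST = { ε }
L has only one production, so no FIRST/FIRST conflict is possible there.

All alternatives of each non-terminal have pairwise disjoint FIRST sets.

Answer: No FIRST/FIRST conflicts.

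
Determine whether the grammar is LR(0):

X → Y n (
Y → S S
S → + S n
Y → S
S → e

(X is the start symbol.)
A grammar is LR(0) if no state in the canonical LR(0) collection has:
  - both a shift item (dot before a terminal) and a complete item (shift-reduce conflict), or
  - two or more complete items (reduce-reduce conflict; the accept item [X' → X .] counts as a complete item here).

Augment with X' → X and build the canonical LR(0) collection (I0 = CLOSURE({[X' → . X]}), then GOTO on every symbol after a dot until no new states appear). It has 11 states:
  I0: { [S → . + S n], [S → . e], [X → . Y n (], [X' → . X], [Y → . S S], [Y → . S] }  — shift
  I1: { [S → + . S n], [S → . + S n], [S → . e] }  — shift
  I2: { [S → . + S n], [S → . e], [Y → S . S], [Y → S .] }  — shift, reduce
  I3: { [X' → X .] }  — accept
  I4: { [X → Y . n (] }  — shift
  I5: { [S → e .] }  — reduce
  I6: { [X → Y n . (] }  — shift
  I7: { [X → Y n ( .] }  — reduce
  I8: { [Y → S S .] }  — reduce
  I9: { [S → + S . n] }  — shift
  I10: { [S → + S n .] }  — reduce

Conflict in state I2:
  Shift-reduce conflict between [Y → S .] and [S → . + S n]
So the grammar is NOT LR(0).

Answer: No. Shift-reduce conflict between [Y → S .] and [S → . + S n]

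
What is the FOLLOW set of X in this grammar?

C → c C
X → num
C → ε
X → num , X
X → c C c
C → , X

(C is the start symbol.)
In X → num , X: X is at the end; this adds FOLLOW(X) to itself — nothing new
In C → , X: X is at the end, add FOLLOW(C)

The FOLLOW sets referred to above (computed the same way, to a fixed point):
  FOLLOW(C) = { $, 'c' }

Taking the union: FOLLOW(X) = { $, 'c' }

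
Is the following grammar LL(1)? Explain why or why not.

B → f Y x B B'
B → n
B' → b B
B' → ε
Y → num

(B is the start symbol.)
Relevant sets:
  FOLLOW(B') = { $, 'b' }

For B:
  PREDICT(B → f Y x B B') = { 'f' }
  PREDICT(B → n) = { 'n' }
For B':
  PREDICT(B' → b B) = { 'b' }
  PREDICT(B' → ε) = { $, 'b' }
Y has a single production, so nothing to check there.

Conflict found: Predict set conflict for B': { 'b' }
The grammar is NOT LL(1).

Answer: No. Predict set conflict for B': { 'b' }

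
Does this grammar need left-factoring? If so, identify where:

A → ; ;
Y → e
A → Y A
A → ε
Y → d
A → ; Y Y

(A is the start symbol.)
Yes, A has productions with common prefix ';'

Left-factoring is needed when two productions for the same non-terminal
share a common prefix on the right-hand side.

Productions for A:
  A → ; ;
  A → Y A
  A → ε
  A → ; Y Y
Productions for Y:
  Y → e
  Y → d

Found common prefix ';' in productions for A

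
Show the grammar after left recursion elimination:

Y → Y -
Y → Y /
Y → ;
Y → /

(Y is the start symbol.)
Y is directly left-recursive. The standard transformation for
  A → A α₁ | ... | A α_m | β₁ | ... | β_n
is
  A  → β₁ A' | ... | β_n A'
  A' → α₁ A' | ... | α_m A' | ε

Y → ; becomes Y → ; Y'
Y → / becomes Y → / Y'
Y → Y - becomes Y' → - Y'
Y → Y / becomes Y' → / Y'
Add Y' → ε

Resulting grammar:
Y → ; Y'
Y → / Y'
Y' → - Y'
Y' → / Y'
Y' → ε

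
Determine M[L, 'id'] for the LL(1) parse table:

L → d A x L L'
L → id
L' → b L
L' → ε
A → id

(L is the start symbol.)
To find M[L, 'id'], we find productions for L where 'id' is in the predict set (PREDICT(N → α) = (FIRST(α) \ {ε}) ∪ (FOLLOW(N) if α ⇒* ε)).

L → d A x L L': PREDICT = { 'd' }
L → id: PREDICT = { 'id' }
  'id' is in predict set, so this production goes in M[L, 'id']

M[L, 'id'] = L → id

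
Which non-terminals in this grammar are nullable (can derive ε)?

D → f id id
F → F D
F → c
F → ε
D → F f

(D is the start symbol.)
{ 'F' }

ε-productions: F → ε
So F is immediately nullable.
No further non-terminal can be added: every production for the remaining non-terminals contains a terminal or a non-nullable non-terminal.
Nullable = { 'F' }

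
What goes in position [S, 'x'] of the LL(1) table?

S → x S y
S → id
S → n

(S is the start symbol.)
S → x S y

To find M[S, 'x'], we find productions for S where 'x' is in the predict set (PREDICT(N → α) = (FIRST(α) \ {ε}) ∪ (FOLLOW(N) if α ⇒* ε)).

S → x S y: PREDICT = { 'x' }
  'x' is in predict set, so this production goes in M[S, 'x']
S → id: PREDICT = { 'id' }
S → n: PREDICT = { 'n' }

M[S, 'x'] = S → x S y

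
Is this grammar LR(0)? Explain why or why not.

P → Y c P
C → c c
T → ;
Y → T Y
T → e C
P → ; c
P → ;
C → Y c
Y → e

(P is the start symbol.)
No. Shift-reduce conflict between [P → ; .] and [P → ; . c]

A grammar is LR(0) if no state in the canonical LR(0) collection has:
  - both a shift item (dot before a terminal) and a complete item (shift-reduce conflict), or
  - two or more complete items (reduce-reduce conflict; the accept item [P' → P .] counts as a complete item here).

Augment with P' → P and build the canonical LR(0) collection (I0 = CLOSURE({[P' → . P]}), then GOTO on every symbol after a dot until no new states appear). It has 16 states:
  I0: { [P → . ; c], [P → . ;], [P → . Y c P], [P' → . P], [T → . ;], [T → . e C], [Y → . T Y], [Y → . e] }  — shift
  I1: { [P → ; . c], [P → ; .], [T → ; .] }  — shift, 2 reduces
  I2: { [P' → P .] }  — accept
  I3: { [T → . ;], [T → . e C], [Y → . T Y], [Y → . e], [Y → T . Y] }  — shift
  I4: { [P → Y . c P] }  — shift
  I5: { [C → . Y c], [C → . c c], [T → . ;], [T → . e C], [T → e . C], [Y → . T Y], [Y → . e], [Y → e .] }  — shift, reduce
  I6: { [T → ; .] }  — reduce
  I7: { [T → e C .] }  — reduce
  I8: { [C → Y . c] }  — shift
  I9: { [C → c . c] }  — shift
  I10: { [C → c c .] }  — reduce
  I11: { [C → Y c .] }  — reduce
  I12: { [P → . ; c], [P → . ;], [P → . Y c P], [P → Y c . P], [T → . ;], [T → . e C], [Y → . T Y], [Y → . e] }  — shift
  I13: { [P → Y c P .] }  — reduce
  I14: { [Y → T Y .] }  — reduce
  I15: { [P → ; c .] }  — reduce

Conflict in state I1:
  Shift-reduce conflict between [P → ; .] and [P → ; . c]
So the grammar is NOT LR(0).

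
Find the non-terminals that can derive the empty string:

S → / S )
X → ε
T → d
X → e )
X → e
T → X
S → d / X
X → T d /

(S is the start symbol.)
{ 'T', 'X' }

A non-terminal is nullable if it can derive ε (the empty string): either it has an ε-production, or it has a production whose right-hand side consists entirely of nullable non-terminals.

ε-productions: X → ε
So X is immediately nullable.
T → X: every symbol on the right is nullable, so T is nullable too.
No further non-terminal can be added: every production for the remaining non-terminals contains a terminal or a non-nullable non-terminal.
Nullable = { 'T', 'X' }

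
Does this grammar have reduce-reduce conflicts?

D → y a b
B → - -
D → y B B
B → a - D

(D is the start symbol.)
No reduce-reduce conflicts

A reduce-reduce conflict occurs when an LR(0) state has two complete items [A → α .] and [B → β .] — both call for a reduction, and with no lookahead the parser cannot choose between them.

Augment with D' → D and build the canonical LR(0) collection (I0 = CLOSURE({[D' → . D]}), then GOTO on every symbol after a dot until no new states appear). It has 12 states:
  I0: { [D → . y B B], [D → . y a b], [D' → . D] }  — shift
  I1: { [D' → D .] }  — accept
  I2: { [B → . - -], [B → . a - D], [D → y . B B], [D → y . a b] }  — shift
  I3: { [B → - . -] }  — shift
  I4: { [B → . - -], [B → . a - D], [D → y B . B] }  — shift
  I5: { [B → a . - D], [D → y a . b] }  — shift
  I6: { [B → a - . D], [D → . y B B], [D → . y a b] }  — shift
  I7: { [D → y a b .] }  — reduce
  I8: { [B → a - D .] }  — reduce
  I9: { [D → y B B .] }  — reduce
  I10: { [B → a . - D] }  — shift
  I11: { [B → - - .] }  — reduce

No state contains more than one complete item.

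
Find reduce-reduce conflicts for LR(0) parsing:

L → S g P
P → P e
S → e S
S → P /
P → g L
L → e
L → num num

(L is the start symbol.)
No reduce-reduce conflicts

Augment with L' → L and build the canonical LR(0) collection (I0 = CLOSURE({[L' → . L]}), then GOTO on every symbol after a dot until no new states appear). It has 15 states:
  I0: { [L → . S g P], [L → . e], [L → . num num], [L' → . L], [P → . P e], [P → . g L], [S → . P /], [S → . e S] }  — shift
  I1: { [L' → L .] }  — accept
  I2: { [P → P . e], [S → P . /] }  — shift
  I3: { [L → S . g P] }  — shift
  I4: { [L → e .], [P → . P e], [P → . g L], [S → . P /], [S → . e S], [S → e . S] }  — shift, reduce
  I5: { [L → . S g P], [L → . e], [L → . num num], [P → . P e], [P → . g L], [P → g . L], [S → . P /], [S → . e S] }  — shift
  I6: { [L → num . num] }  — shift
  I7: { [L → num num .] }  — reduce
  I8: { [P → g L .] }  — reduce
  I9: { [S → e S .] }  — reduce
  I10: { [P → . P e], [P → . g L], [S → . P /], [S → . e S], [S → e . S] }  — shift
  I11: { [L → S g . P], [P → . P e], [P → . g L] }  — shift
  I12: { [L → S g P .], [P → P . e] }  — shift, reduce
  I13: { [P → P e .] }  — reduce
  I14: { [S → P / .] }  — reduce

No state contains more than one complete item.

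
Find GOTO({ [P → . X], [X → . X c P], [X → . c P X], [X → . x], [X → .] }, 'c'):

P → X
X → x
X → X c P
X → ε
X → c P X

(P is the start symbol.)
GOTO(I, 'c') = CLOSURE({ [A → αX.β] : [A → α.Xβ] ∈ I, X = 'c' })

Items with dot before 'c', with the dot advanced:
  [X → . c P X] → [X → c . P X]
Closure of the advanced items:
  [X → c . P X] has the dot before P: add [P → . X]
  [P → . X] has the dot before X: add [X → . x], [X → . X c P], [X → .], [X → . c P X]

GOTO = { [P → . X], [X → . X c P], [X → . c P X], [X → . x], [X → .], [X → c . P X] }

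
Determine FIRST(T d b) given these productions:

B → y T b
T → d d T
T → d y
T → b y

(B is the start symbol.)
FIRST sets of the non-terminals involved (from the grammar, by fixed-point iteration):
  FIRST(T) = { 'b', 'd' }

To compute FIRST(T d b), process the symbols left to right:
Symbol T is a non-terminal. Add FIRST(T) \ {ε} = { 'b', 'd' }
T is not nullable (ε ∉ FIRST(T)), so stop here.
FIRST(T d b) = { 'b', 'd' }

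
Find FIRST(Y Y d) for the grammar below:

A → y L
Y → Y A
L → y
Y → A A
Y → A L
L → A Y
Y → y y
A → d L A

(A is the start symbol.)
{ 'd', 'y' }

FIRST sets of the non-terminals involved (from the grammar, by fixed-point iteration):
  FIRST(Y) = { 'd', 'y' }

To compute FIRST(Y Y d), process the symbols left to right:
Symbol Y is a non-terminal. Add FIRST(Y) \ {ε} = { 'd', 'y' }
Y is not nullable (ε ∉ FIRST(Y)), so stop here.
FIRST(Y Y d) = { 'd', 'y' }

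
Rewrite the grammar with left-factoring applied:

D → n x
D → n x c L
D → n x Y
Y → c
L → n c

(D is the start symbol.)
D → n x D'
D' → ε
D' → c L
D' → Y
Y → c
L → n c

Left-factoring transforms A → αβ₁ | αβ₂ into A → αA' and A' → β₁ | β₂
(α is the longest common prefix among the alternatives). Repeat until
no nonterminal has two alternatives with a common prefix.

Round 1: D has alternatives sharing prefix 'n x'. Introduce D': D → n x D'
  Add: D' → ε
  Add: D' → c L
  Add: D' → Y

No remaining common prefixes — done.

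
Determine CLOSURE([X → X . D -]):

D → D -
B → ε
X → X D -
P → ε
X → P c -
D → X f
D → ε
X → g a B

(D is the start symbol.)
{ [D → . D -], [D → . X f], [D → .], [P → .], [X → . P c -], [X → . X D -], [X → . g a B], [X → X . D -] }

To compute CLOSURE, for each item [A → α.Bβ] where B is a non-terminal, add [B → .γ] for all productions B → γ; repeat for the newly added items until nothing changes.

Start with: [X → X . D -]
  [X → X . D -] has the dot before D: add [D → . D -], [D → . X f], [D → .]
  [D → . X f] has the dot before X: add [X → . X D -], [X → . P c -], [X → . g a B]
  [X → . P c -] has the dot before P: add [P → .]
No further items can be added.

CLOSURE = { [D → . D -], [D → . X f], [D → .], [P → .], [X → . P c -], [X → . X D -], [X → . g a B], [X → X . D -] }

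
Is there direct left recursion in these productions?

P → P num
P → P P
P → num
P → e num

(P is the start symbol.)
Direct left recursion occurs when N → N α for some non-terminal N (the right-hand side begins with the left-hand side itself).

P → P num: LEFT RECURSIVE (starts with P)
P → P P: LEFT RECURSIVE (starts with P)
P → num: starts with num
P → e num: starts with e

The grammar has direct left recursion on: P.

Answer: Yes, P is left-recursive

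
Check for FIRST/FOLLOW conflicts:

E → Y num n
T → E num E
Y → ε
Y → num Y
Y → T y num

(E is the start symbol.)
Yes. Y → num Y with FOLLOW(Y) on { 'num' }; Y → T y num with FOLLOW(Y) on { 'num' }

Nullable non-terminals: Y.
FIRST sets used below: FIRST(T) = { 'num' }

Y: nullable alternative(s) Y → ε; FOLLOW(Y) = { 'num' }
  Y → ε: FIRST \ {ε} = { } — this is the only nullable alternative, skip
  Y → num Y: FIRST \ {ε} = { 'num' } — overlaps FOLLOW(Y) on { 'num' }: CONFLICT
  Y → T y num: FIRST \ {ε} = { 'num' } — overlaps FOLLOW(Y) on { 'num' }: CONFLICT

E, T have no nullable alternative, so no FIRST/FOLLOW check is needed there.

So the grammar has 2 FIRST/FOLLOW conflicts (marked CONFLICT above).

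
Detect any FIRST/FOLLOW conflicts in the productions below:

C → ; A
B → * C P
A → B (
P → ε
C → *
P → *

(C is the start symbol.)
A FIRST/FOLLOW conflict occurs when a non-terminal N has a nullable alternative N → β (β ⇒* ε) and another alternative N → α with FIRST(α) ∩ FOLLOW(N) ≠ ∅: on such a lookahead the parser cannot decide between expanding α and letting N vanish via β.

Nullable non-terminals: P.

P: nullable alternative(s) P → ε; FOLLOW(P) = { '(' }
  P → ε: FIRST \ {ε} = { } — this is the only nullable alternative, skip
  P → *: FIRST \ {ε} = { '*' } — disjoint from FOLLOW(P)

A, B, C have no nullable alternative, so no FIRST/FOLLOW check is needed there.

No FIRST/FOLLOW conflicts found.

Answer: No FIRST/FOLLOW conflicts.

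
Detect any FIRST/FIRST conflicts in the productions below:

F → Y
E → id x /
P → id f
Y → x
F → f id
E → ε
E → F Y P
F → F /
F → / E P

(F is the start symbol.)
A FIRST/FIRST conflict occurs when two productions N → α and N → β for the same non-terminal have FIRST(α) ∩ FIRST(β) ≠ ∅ (with ε ∈ FIRST of a nullable right-hand side, so two nullable alternatives also conflict).

FIRST sets of the non-terminals at (or reachable through a nullable prefix from) the front of some alternative:
  FIRST(Y) = { 'x' }
  FIRST(F) = { '/', 'f', 'x' }

Productions for F:
  F → Y: FIRST = { 'x' }
  F → f id: FIRST = { 'f' }
  F → F /: FIRST = { '/', 'f', 'x' }
  F → / E P: FIRST = { '/' }
Productions for E:
  E → id x /: FIRST = { 'id' }
  E → ε: FIRST = { ε }
  E → F Y P: FIRST = { '/', 'f', 'x' }
P, Y have only one production, so no FIRST/FIRST conflict is possible there.

Conflict for F: F → Y and F → F /
  Overlap: { 'x' }
Conflict for F: F → f id and F → F /
  Overlap: { 'f' }
Conflict for F: F → F / and F → / E P
  Overlap: { '/' }

Answer: Yes. F → Y / F → F '/' on { 'x' }; F → f id / F → F '/' on { 'f' }; F → F '/' / F → '/' E P on { '/' }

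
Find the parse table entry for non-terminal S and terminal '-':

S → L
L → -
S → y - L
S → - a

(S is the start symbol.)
To find M[S, '-'], we find productions for S where '-' is in the predict set (PREDICT(N → α) = (FIRST(α) \ {ε}) ∪ (FOLLOW(N) if α ⇒* ε)).

Relevant sets:
  FIRST(L) = { '-' }

S → L: PREDICT = { '-' }
  '-' is in predict set, so this production goes in M[S, '-']
S → y - L: PREDICT = { 'y' }
S → - a: PREDICT = { '-' }
  '-' is in predict set, so this production goes in M[S, '-']

M[S, '-'] = S → L, S → - a  (a multiply-defined cell — the grammar is not LL(1))

Answer: S → L, S → - a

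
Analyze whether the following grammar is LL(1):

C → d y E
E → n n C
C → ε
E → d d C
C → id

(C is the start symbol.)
Yes, the grammar is LL(1).

A grammar is LL(1) if for each non-terminal N with multiple productions, the predict sets of those productions are pairwise disjoint, where PREDICT(N → α) = (FIRST(α) \ {ε}) ∪ (FOLLOW(N) if α ⇒* ε).

Relevant sets:
  FOLLOW(C) = { $ }

For C:
  PREDICT(C → d y E) = { 'd' }
  PREDICT(C → ε) = { $ }
  PREDICT(C → id) = { 'id' }
For E:
  PREDICT(E → n n C) = { 'n' }
  PREDICT(E → d d C) = { 'd' }

All predict sets are disjoint. The grammar IS LL(1).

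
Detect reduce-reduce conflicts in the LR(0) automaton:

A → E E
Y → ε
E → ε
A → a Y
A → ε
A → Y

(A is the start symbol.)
Augment with A' → A and build the canonical LR(0) collection (I0 = CLOSURE({[A' → . A]}), then GOTO on every symbol after a dot until no new states appear). It has 7 states:
  I0: { [A → . E E], [A → . Y], [A → . a Y], [A → .], [A' → . A], [E → .], [Y → .] }  — shift, 3 reduces
  I1: { [A' → A .] }  — accept
  I2: { [A → E . E], [E → .] }  — reduce
  I3: { [A → Y .] }  — reduce
  I4: { [A → a . Y], [Y → .] }  — reduce
  I5: { [A → a Y .] }  — reduce
  I6: { [A → E E .] }  — reduce

I0 contains complete items [A → .], [E → .], [Y → .] — reduce-reduce conflict.

Answer: Yes — I0: [A → .] vs [E → .]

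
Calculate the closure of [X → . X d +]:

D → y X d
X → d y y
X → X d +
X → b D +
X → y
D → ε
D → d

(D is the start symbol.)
{ [X → . X d +], [X → . b D +], [X → . d y y], [X → . y] }

To compute CLOSURE, for each item [A → α.Bβ] where B is a non-terminal, add [B → .γ] for all productions B → γ; repeat for the newly added items until nothing changes.

Start with: [X → . X d +]
  [X → . X d +] has the dot before X: add [X → . d y y], [X → . b D +], [X → . y]
No further items can be added.

CLOSURE = { [X → . X d +], [X → . b D +], [X → . d y y], [X → . y] }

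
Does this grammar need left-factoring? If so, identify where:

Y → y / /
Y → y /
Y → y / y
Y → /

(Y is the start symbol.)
Yes, Y has productions with common prefix 'y /'

Left-factoring is needed when two productions for the same non-terminal
share a common prefix on the right-hand side.

Productions for Y:
  Y → y / /
  Y → y /
  Y → y / y
  Y → /

Found common prefix 'y /' in productions for Y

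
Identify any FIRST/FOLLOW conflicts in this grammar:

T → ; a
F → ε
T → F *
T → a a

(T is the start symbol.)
Nullable non-terminals: F.
F has a nullable alternative but only one production, so nothing to check.

T has no nullable alternative, so no FIRST/FOLLOW check is needed there.

No FIRST/FOLLOW conflicts found.

Answer: No FIRST/FOLLOW conflicts.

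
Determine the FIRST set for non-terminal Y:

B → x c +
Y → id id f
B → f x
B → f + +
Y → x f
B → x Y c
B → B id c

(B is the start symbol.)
{ 'id', 'x' }

From Y → id id f:
  - id is a terminal: add 'id' and stop
From Y → x f:
  - x is a terminal: add 'x' and stop

Collecting: FIRST(Y) = { 'id', 'x' }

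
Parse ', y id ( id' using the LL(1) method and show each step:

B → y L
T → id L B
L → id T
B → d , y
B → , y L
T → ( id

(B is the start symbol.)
Stack is shown with the top on the left.

Stack    Input          Action
------------------------------
B $      , y id ( id $  output B → , y L
, y L $  , y id ( id $  match ','
y L $    y id ( id $    match 'y'
L $      id ( id $      output L → id T
id T $   id ( id $      match 'id'
T $      ( id $         output T → ( id
( id $   ( id $         match '('
id $     id $           match 'id'
$        $              accept

The string is accepted.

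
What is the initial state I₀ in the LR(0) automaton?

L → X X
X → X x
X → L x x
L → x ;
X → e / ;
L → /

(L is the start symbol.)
First, augment the grammar with L' → L
I₀ = CLOSURE({ [L' → . L] }):
  [L' → . L] has the dot before L: add [L → . X X], [L → . x ;], [L → . /]
  [L → . X X] has the dot before X: add [X → . X x], [X → . L x x], [X → . e / ;]
No further items can be added.

I₀ = { [L → . /], [L → . X X], [L → . x ;], [L' → . L], [X → . L x x], [X → . X x], [X → . e / ;] }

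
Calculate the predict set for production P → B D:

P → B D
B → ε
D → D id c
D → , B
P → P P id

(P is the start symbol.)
{ ',' }

PREDICT(P → B D) = (FIRST(RHS) \ {ε}) ∪ (FOLLOW(P) if ε ∈ FIRST(RHS), i.e. RHS ⇒* ε)
FIRST(B) = { ε }
FIRST(D) = { ',' }
FIRST(B D) = { ',' }
ε ∉ FIRST(B D), so FOLLOW(P) is not added.
PREDICT(P → B D) = { ',' }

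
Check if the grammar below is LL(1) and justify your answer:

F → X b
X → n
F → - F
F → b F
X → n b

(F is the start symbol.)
Relevant sets:
  FIRST(X) = { 'n' }

For F:
  PREDICT(F → X b) = { 'n' }
  PREDICT(F → '-' F) = { '-' }
  PREDICT(F → b F) = { 'b' }
For X:
  PREDICT(X → n) = { 'n' }
  PREDICT(X → n b) = { 'n' }

Conflict found: Predict set conflict for X: { 'n' }
The grammar is NOT LL(1).

Answer: No. Predict set conflict for X: { 'n' }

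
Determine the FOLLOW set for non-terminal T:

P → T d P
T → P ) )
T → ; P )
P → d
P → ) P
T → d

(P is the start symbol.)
To compute FOLLOW(T), find every occurrence of T on a right-hand side N → α T β: add FIRST(β) \ {ε}, and if β is empty or nullable also add FOLLOW(N). Iterate to a fixed point.

In P → T d P: T is followed by d P, add FIRST(d P) \ {ε} = { 'd' }

Taking the union: FOLLOW(T) = { 'd' }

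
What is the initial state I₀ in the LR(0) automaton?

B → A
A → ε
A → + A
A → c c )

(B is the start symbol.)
{ [A → . + A], [A → . c c )], [A → .], [B → . A], [B' → . B] }

First, augment the grammar with B' → B
I₀ = CLOSURE({ [B' → . B] }):
  [B' → . B] has the dot before B: add [B → . A]
  [B → . A] has the dot before A: add [A → .], [A → . + A], [A → . c c )]
No further items can be added.

I₀ = { [A → . + A], [A → . c c )], [A → .], [B → . A], [B' → . B] }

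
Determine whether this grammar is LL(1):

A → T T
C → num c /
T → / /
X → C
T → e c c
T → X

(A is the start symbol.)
Yes, the grammar is LL(1).

Relevant sets:
  FIRST(X) = { 'num' }

For T:
  PREDICT(T → '/' '/') = { '/' }
  PREDICT(T → e c c) = { 'e' }
  PREDICT(T → X) = { 'num' }
A, C, X have a single production, so nothing to check there.

All predict sets are disjoint. The grammar IS LL(1).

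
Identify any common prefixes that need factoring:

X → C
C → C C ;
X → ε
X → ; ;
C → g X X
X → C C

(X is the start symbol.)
Left-factoring is needed when two productions for the same non-terminal
share a common prefix on the right-hand side.

Productions for X:
  X → C
  X → ε
  X → ; ;
  X → C C
Productions for C:
  C → C C ;
  C → g X X

Found common prefix 'C' in productions for X

Answer: Yes, X has productions with common prefix 'C'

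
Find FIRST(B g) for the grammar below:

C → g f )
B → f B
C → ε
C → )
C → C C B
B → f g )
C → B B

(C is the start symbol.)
FIRST sets of the non-terminals involved (from the grammar, by fixed-point iteration):
  FIRST(B) = { 'f' }

To compute FIRST(B g), process the symbols left to right:
Symbol B is a non-terminal. Add FIRST(B) \ {ε} = { 'f' }
B is not nullable (ε ∉ FIRST(B)), so stop here.
FIRST(B g) = { 'f' }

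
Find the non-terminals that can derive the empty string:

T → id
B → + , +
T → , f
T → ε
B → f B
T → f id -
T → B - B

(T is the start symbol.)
{ 'T' }

ε-productions: T → ε
So T is immediately nullable.
No further non-terminal can be added: every production for the remaining non-terminals contains a terminal or a non-nullable non-terminal.
Nullable = { 'T' }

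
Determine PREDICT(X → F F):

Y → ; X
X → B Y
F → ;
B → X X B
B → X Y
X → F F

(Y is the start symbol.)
{ ';' }

PREDICT(X → F F) = (FIRST(RHS) \ {ε}) ∪ (FOLLOW(X) if ε ∈ FIRST(RHS), i.e. RHS ⇒* ε)
FIRST(F) = { ';' }
FIRST(F F) = { ';' }
ε ∉ FIRST(F F), so FOLLOW(X) is not added.
PREDICT(X → F F) = { ';' }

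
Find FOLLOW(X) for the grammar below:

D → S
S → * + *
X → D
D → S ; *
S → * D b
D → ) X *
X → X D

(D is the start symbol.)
{ ')', '*' }

To compute FOLLOW(X), find every occurrence of X on a right-hand side N → α X β: add FIRST(β) \ {ε}, and if β is empty or nullable also add FOLLOW(N). Iterate to a fixed point.

In D → ) X *: X is followed by '*', add FIRST('*') \ {ε} = { '*' }
In X → X D: X is followed by D, add FIRST(D) \ {ε} = { ')', '*' }

Taking the union: FOLLOW(X) = { ')', '*' }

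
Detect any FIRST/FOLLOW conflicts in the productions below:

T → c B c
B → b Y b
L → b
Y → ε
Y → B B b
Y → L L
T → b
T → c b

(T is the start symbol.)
Yes. Y → B B b with FOLLOW(Y) on { 'b' }; Y → L L with FOLLOW(Y) on { 'b' }

A FIRST/FOLLOW conflict occurs when a non-terminal N has a nullable alternative N → β (β ⇒* ε) and another alternative N → α with FIRST(α) ∩ FOLLOW(N) ≠ ∅: on such a lookahead the parser cannot decide between expanding α and letting N vanish via β.

Nullable non-terminals: Y.
FIRST sets used below: FIRST(B) = { 'b' }, FIRST(L) = { 'b' }

Y: nullable alternative(s) Y → ε; FOLLOW(Y) = { 'b' }
  Y → ε: FIRST \ {ε} = { } — this is the only nullable alternative, skip
  Y → B B b: FIRST \ {ε} = { 'b' } — overlaps FOLLOW(Y) on { 'b' }: CONFLICT
  Y → L L: FIRST \ {ε} = { 'b' } — overlaps FOLLOW(Y) on { 'b' }: CONFLICT

B, L, T have no nullable alternative, so no FIRST/FOLLOW check is needed there.

So the grammar has 2 FIRST/FOLLOW conflicts (marked CONFLICT above).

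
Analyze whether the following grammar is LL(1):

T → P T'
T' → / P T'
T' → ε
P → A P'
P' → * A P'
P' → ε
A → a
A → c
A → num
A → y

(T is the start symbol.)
Relevant sets:
  FOLLOW(T') = { $ }
  FOLLOW(P') = { $, '/' }

For T':
  PREDICT(T' → '/' P T') = { '/' }
  PREDICT(T' → ε) = { $ }
For P':
  PREDICT(P' → '*' A P') = { '*' }
  PREDICT(P' → ε) = { $, '/' }
For A:
  PREDICT(A → a) = { 'a' }
  PREDICT(A → c) = { 'c' }
  PREDICT(A → num) = { 'num' }
  PREDICT(A → y) = { 'y' }
T, P have a single production, so nothing to check there.

All predict sets are disjoint. The grammar IS LL(1).

Answer: Yes, the grammar is LL(1).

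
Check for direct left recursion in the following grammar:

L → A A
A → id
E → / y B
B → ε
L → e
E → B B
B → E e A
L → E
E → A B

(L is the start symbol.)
L → A A: starts with A
A → id: starts with id
E → / y B: starts with '/'
B → ε: starts with ε
L → e: starts with e
E → B B: starts with B
B → E e A: starts with E
L → E: starts with E
E → A B: starts with A

No direct left recursion found.

Answer: No direct left recursion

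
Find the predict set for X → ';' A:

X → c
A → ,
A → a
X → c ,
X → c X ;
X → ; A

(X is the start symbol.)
{ ';' }

PREDICT(X → ';' A) = (FIRST(RHS) \ {ε}) ∪ (FOLLOW(X) if ε ∈ FIRST(RHS), i.e. RHS ⇒* ε)
FIRST(';' A) = { ';' }
ε ∉ FIRST(';' A), so FOLLOW(X) is not added.
PREDICT(X → ';' A) = { ';' }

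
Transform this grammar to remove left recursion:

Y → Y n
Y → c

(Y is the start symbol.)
Y is directly left-recursive. The standard transformation for
  A → A α₁ | ... | A α_m | β₁ | ... | β_n
is
  A  → β₁ A' | ... | β_n A'
  A' → α₁ A' | ... | α_m A' | ε

Y → c becomes Y → c Y'
Y → Y n becomes Y' → n Y'
Add Y' → ε

Resulting grammar:
Y → c Y'
Y' → n Y'
Y' → ε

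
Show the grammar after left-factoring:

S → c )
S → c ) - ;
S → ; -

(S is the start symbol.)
Left-factoring transforms A → αβ₁ | αβ₂ into A → αA' and A' → β₁ | β₂
(α is the longest common prefix among the alternatives). Repeat until
no nonterminal has two alternatives with a common prefix.

Round 1: S has alternatives sharing prefix 'c )'. Introduce S': S → c ) S'
  Add: S' → ε
  Add: S' → - ;

No remaining common prefixes — done.

Resulting grammar:
S → c ) S'
S' → ε
S' → - ;
S → ; -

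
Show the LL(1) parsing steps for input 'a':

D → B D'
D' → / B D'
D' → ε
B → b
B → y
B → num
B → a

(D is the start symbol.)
Stack is shown with the top on the left.

Stack   Input  Action
---------------------
D $     a $    output D → B D'
B D' $  a $    output B → a
a D' $  a $    match 'a'
D' $    $      output D' → ε
$       $      accept

The string is accepted.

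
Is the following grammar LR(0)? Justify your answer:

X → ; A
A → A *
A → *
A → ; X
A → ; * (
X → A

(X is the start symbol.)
A grammar is LR(0) if no state in the canonical LR(0) collection has:
  - both a shift item (dot before a terminal) and a complete item (shift-reduce conflict), or
  - two or more complete items (reduce-reduce conflict; the accept item [X' → X .] counts as a complete item here).

Augment with X' → X and build the canonical LR(0) collection (I0 = CLOSURE({[X' → . X]}), then GOTO on every symbol after a dot until no new states appear). It has 10 states:
  I0: { [A → . *], [A → . ; * (], [A → . ; X], [A → . A *], [X → . ; A], [X → . A], [X' → . X] }  — shift
  I1: { [A → * .] }  — reduce
  I2: { [A → . *], [A → . ; * (], [A → . ; X], [A → . A *], [A → ; . * (], [A → ; . X], [X → . ; A], [X → . A], [X → ; . A] }  — shift
  I3: { [A → A . *], [X → A .] }  — shift, reduce
  I4: { [X' → X .] }  — accept
  I5: { [A → A * .] }  — reduce
  I6: { [A → * .], [A → ; * . (] }  — shift, reduce
  I7: { [A → A . *], [X → ; A .], [X → A .] }  — shift, 2 reduces
  I8: { [A → ; X .] }  — reduce
  I9: { [A → ; * ( .] }  — reduce

Conflict in state I3:
  Shift-reduce conflict between [X → A .] and [A → A . *]
So the grammar is NOT LR(0).

Answer: No. Shift-reduce conflict between [X → A .] and [A → A . *]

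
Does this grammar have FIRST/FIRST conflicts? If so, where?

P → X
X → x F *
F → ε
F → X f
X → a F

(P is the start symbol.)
No FIRST/FIRST conflicts.

A FIRST/FIRST conflict occurs when two productions N → α and N → β for the same non-terminal have FIRST(α) ∩ FIRST(β) ≠ ∅ (with ε ∈ FIRST of a nullable right-hand side, so two nullable alternatives also conflict).

FIRST sets of the non-terminals at (or reachable through a nullable prefix from) the front of some alternative:
  FIRST(X) = { 'a', 'x' }

Productions for X:
  X → x F *: FIRST = { 'x' }
  X → a F: FIRST = { 'a' }
Productions for F:
  F → ε: FIRST = { ε }
  F → X f: FIRST = { 'a', 'x' }
P has only one production, so no FIRST/FIRST conflict is possible there.

All alternatives of each non-terminal have pairwise disjoint FIRST sets.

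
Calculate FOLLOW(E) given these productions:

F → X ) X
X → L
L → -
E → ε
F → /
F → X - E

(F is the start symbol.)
{ $ }

In F → X - E: E is at the end, add FOLLOW(F)

The FOLLOW sets referred to above (computed the same way, to a fixed point):
  FOLLOW(F) = { $ }

Taking the union: FOLLOW(E) = { $ }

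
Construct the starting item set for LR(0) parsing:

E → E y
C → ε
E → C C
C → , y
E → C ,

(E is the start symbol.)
{ [C → . , y], [C → .], [E → . C ,], [E → . C C], [E → . E y], [E' → . E] }

First, augment the grammar with E' → E
I₀ = CLOSURE({ [E' → . E] }):
  [E' → . E] has the dot before E: add [E → . E y], [E → . C C], [E → . C ,]
  [E → . C C] has the dot before C: add [C → .], [C → . , y]
No further items can be added.

I₀ = { [C → . , y], [C → .], [E → . C ,], [E → . C C], [E → . E y], [E' → . E] }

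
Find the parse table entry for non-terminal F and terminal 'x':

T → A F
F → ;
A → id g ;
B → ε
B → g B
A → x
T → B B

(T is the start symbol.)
To find M[F, 'x'], we find productions for F where 'x' is in the predict set (PREDICT(N → α) = (FIRST(α) \ {ε}) ∪ (FOLLOW(N) if α ⇒* ε)).

F → ;: PREDICT = { ';' }

M[F, 'x'] is empty (no production applies)

Answer: Empty (error entry)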